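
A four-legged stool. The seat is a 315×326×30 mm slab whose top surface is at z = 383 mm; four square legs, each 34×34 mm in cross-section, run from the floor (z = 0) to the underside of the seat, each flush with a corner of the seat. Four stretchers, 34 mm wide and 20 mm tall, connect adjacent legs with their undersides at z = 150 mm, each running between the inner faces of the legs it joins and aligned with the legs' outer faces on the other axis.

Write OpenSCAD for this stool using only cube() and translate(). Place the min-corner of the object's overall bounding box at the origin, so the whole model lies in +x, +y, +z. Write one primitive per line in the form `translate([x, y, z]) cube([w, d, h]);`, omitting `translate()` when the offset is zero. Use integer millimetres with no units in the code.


// leg_h = 383 - 30 = 353
// stretcher span = 315 - 2*34 = 247
translate([0, 0, 353]) cube([315, 326, 30]);
cube([34, 34, 353]);
translate([281, 0, 0]) cube([34, 34, 353]);
translate([0, 292, 0]) cube([34, 34, 353]);
translate([281, 292, 0]) cube([34, 34, 353]);
translate([34, 0, 150]) cube([247, 34, 20]);
translate([34, 292, 150]) cube([247, 34, 20]);
translate([0, 34, 150]) cube([34, 258, 20]);
translate([281, 34, 150]) cube([34, 258, 20]);


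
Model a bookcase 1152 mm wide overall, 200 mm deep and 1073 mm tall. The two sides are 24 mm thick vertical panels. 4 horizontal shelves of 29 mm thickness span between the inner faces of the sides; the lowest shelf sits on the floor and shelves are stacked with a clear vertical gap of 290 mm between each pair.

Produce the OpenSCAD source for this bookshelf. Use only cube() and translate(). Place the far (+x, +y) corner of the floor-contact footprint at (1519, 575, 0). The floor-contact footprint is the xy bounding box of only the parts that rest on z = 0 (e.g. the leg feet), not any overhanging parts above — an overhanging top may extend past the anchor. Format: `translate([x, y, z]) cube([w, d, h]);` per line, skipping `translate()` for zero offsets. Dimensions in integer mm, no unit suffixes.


translate([367, 375, 0]) cube([24, 200, 1073]);
translate([1495, 375, 0]) cube([24, 200, 1073]);
translate([391, 375, 0]) cube([1104, 200, 29]);
translate([391, 375, 319]) cube([1104, 200, 29]);
translate([391, 375, 638]) cube([1104, 200, 29]);
translate([391, 375, 957]) cube([1104, 200, 29]);


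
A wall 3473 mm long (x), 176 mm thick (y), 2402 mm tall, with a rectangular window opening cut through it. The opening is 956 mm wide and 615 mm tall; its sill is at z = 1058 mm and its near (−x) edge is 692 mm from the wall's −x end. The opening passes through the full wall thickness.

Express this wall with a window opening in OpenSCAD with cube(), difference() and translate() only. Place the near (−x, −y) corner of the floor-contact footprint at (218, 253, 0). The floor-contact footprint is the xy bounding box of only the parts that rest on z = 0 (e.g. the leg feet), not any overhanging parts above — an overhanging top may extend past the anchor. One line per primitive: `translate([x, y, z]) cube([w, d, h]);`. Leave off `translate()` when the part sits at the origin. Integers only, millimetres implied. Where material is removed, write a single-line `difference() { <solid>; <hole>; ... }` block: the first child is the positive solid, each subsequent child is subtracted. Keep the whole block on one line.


difference() { translate([218, 253, 0]) cube([3473, 176, 2402]); translate([910, 253, 1058]) cube([956, 176, 615]); }


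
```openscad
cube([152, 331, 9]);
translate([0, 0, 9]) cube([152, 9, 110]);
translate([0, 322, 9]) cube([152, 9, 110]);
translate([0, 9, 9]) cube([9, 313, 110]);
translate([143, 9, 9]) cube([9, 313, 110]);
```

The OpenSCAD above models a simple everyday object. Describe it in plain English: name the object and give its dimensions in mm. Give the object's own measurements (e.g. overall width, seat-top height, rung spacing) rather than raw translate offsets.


An open-topped rectangular box: outside dimensions 152×331×119 mm, with a uniform wall and base thickness of 9 mm. The base is a full 152×331 slab on the floor; four walls sit on top of the base. The front and back walls (the −y and +y sides) span the full width; the two side walls fit between them.


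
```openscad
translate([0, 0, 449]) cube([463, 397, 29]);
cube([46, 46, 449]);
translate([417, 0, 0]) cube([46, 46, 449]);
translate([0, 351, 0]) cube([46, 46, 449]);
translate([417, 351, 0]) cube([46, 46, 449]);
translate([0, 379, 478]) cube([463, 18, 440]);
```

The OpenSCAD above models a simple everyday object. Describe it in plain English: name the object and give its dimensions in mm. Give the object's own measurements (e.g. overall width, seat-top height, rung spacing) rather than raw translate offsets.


A chair. The seat is a 463×397×29 mm slab with its top at z = 478 mm, on four 46×46 mm corner legs (flush with the seat edges, standing on z = 0). A flat backrest 18 mm thick, 440 mm tall, spans the full seat width and rises from the seat top along its +y edge, rear face flush with the rear of the seat.


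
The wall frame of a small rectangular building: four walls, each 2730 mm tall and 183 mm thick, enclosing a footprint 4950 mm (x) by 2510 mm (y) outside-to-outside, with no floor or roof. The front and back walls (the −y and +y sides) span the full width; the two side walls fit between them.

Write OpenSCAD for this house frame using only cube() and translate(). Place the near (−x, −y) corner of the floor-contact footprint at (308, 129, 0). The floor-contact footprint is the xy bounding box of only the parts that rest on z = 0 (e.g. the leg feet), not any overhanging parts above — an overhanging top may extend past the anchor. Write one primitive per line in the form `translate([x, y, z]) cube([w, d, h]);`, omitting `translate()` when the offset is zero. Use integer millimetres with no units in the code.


translate([308, 129, 0]) cube([4950, 183, 2730]);
translate([308, 2456, 0]) cube([4950, 183, 2730]);
translate([308, 312, 0]) cube([183, 2144, 2730]);
translate([5075, 312, 0]) cube([183, 2144, 2730]);


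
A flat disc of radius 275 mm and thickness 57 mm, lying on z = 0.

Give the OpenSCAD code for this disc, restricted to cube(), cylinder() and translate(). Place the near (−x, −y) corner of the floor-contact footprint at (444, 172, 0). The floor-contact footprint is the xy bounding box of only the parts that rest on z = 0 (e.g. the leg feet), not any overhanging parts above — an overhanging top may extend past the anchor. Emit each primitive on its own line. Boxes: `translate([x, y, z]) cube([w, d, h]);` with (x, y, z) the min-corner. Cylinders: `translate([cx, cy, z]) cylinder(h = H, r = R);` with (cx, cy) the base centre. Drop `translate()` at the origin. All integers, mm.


translate([719, 447, 0]) cylinder(h = 57, r = 275);


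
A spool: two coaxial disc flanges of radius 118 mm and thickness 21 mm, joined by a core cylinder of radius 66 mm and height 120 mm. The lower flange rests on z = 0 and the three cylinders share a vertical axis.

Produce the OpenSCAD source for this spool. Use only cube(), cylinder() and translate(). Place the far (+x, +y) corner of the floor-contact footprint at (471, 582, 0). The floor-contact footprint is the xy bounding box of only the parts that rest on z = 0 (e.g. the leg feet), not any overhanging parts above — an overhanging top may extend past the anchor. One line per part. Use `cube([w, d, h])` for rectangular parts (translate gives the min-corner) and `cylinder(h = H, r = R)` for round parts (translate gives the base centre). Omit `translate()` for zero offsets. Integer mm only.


translate([353, 464, 0]) cylinder(h = 21, r = 118);
translate([353, 464, 21]) cylinder(h = 120, r = 66);
translate([353, 464, 141]) cylinder(h = 21, r = 118);


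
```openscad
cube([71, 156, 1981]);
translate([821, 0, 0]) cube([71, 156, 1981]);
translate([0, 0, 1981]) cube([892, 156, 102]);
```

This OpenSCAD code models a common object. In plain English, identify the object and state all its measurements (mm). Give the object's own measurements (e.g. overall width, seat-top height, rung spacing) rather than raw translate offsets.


A door frame. The clear opening is 750 mm wide and 1981 mm high. Two 71 mm wide jambs, 156 mm deep, stand either side of the opening from the floor to the top of the opening. A 102 mm thick head sits across the top of both jambs, spanning the full outside width of the frame.


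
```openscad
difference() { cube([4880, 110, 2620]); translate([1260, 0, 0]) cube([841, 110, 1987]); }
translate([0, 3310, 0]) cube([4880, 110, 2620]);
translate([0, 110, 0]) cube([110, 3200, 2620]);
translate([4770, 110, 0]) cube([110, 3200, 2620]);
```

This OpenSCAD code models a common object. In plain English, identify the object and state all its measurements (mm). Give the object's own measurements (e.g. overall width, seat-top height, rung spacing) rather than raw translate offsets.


A single room: four walls, each 2620 mm tall and 110 mm thick, enclosing an outside footprint 4880×3420 mm (x × y), no floor or roof. The front and back walls (−y and +y sides) run the full x-width; the side walls fit between their inner faces. A door opening 841 mm wide and 1987 mm tall is cut through the front wall from the floor up, its −x edge 1260 mm from the wall's −x end.


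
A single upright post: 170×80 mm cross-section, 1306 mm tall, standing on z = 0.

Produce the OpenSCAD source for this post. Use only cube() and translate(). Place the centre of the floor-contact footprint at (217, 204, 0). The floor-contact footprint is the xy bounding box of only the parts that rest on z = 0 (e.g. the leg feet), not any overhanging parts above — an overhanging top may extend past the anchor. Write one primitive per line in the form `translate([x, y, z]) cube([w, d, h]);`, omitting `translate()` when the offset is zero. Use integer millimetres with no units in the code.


translate([132, 164, 0]) cube([170, 80, 1306]);


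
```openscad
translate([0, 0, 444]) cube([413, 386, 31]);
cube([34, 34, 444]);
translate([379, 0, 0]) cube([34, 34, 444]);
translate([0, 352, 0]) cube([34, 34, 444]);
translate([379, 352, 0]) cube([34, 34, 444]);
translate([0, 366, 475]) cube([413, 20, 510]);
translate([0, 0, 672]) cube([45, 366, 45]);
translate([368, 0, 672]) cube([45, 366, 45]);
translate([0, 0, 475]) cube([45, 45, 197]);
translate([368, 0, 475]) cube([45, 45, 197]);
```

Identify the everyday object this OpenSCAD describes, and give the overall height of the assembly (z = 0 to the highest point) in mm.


A chair. The overall height is 985 mm.

A slab on four corner posts with a tall panel at the back — a chair. The seat slab sits at z = 444 with thickness 31, and the 510 mm backrest starts at the seat top, so the overall height is 444 + 31 + 510 = 985 mm.


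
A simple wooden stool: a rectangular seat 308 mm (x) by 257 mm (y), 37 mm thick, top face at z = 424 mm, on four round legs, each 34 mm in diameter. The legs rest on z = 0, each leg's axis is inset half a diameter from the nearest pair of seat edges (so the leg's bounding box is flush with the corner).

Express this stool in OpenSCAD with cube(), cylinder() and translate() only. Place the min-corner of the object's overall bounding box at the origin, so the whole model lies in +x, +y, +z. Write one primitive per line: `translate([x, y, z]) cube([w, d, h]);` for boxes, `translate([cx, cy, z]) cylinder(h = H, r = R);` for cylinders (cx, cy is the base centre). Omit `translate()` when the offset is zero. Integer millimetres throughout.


// leg_h = 424 - 37 = 387
translate([0, 0, 387]) cube([308, 257, 37]);
translate([17, 17, 0]) cylinder(h = 387, r = 17);
translate([291, 17, 0]) cylinder(h = 387, r = 17);
translate([17, 240, 0]) cylinder(h = 387, r = 17);
translate([291, 240, 0]) cylinder(h = 387, r = 17);


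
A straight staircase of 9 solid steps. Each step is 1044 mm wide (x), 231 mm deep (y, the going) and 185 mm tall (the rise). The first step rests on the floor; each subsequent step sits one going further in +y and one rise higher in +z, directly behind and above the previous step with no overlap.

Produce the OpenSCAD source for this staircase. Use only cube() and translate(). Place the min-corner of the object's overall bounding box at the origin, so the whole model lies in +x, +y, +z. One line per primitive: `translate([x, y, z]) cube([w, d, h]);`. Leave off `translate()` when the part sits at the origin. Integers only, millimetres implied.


cube([1044, 231, 185]);
translate([0, 231, 185]) cube([1044, 231, 185]);
translate([0, 462, 370]) cube([1044, 231, 185]);
translate([0, 693, 555]) cube([1044, 231, 185]);
translate([0, 924, 740]) cube([1044, 231, 185]);
translate([0, 1155, 925]) cube([1044, 231, 185]);
translate([0, 1386, 1110]) cube([1044, 231, 185]);
translate([0, 1617, 1295]) cube([1044, 231, 185]);
translate([0, 1848, 1480]) cube([1044, 231, 185]);


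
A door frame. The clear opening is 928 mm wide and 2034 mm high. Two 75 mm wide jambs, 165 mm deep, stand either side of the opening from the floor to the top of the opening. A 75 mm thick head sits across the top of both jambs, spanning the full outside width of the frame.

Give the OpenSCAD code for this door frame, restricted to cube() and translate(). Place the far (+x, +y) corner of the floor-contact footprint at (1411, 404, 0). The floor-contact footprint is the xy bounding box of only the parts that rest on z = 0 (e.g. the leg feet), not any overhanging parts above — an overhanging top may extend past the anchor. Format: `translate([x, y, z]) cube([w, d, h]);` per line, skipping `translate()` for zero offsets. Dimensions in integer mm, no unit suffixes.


translate([333, 239, 0]) cube([75, 165, 2034]);
translate([1336, 239, 0]) cube([75, 165, 2034]);
translate([333, 239, 2034]) cube([1078, 165, 75]);


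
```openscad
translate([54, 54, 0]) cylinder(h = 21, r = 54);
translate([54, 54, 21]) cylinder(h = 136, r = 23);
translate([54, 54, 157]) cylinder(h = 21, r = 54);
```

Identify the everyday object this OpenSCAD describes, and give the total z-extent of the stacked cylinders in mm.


A spool. The overall height is 178 mm.

Three coaxial cylinders, large–small–large — a spool. Two 21 mm flanges and a 136 mm core give 21 + 136 + 21 = 178 mm.


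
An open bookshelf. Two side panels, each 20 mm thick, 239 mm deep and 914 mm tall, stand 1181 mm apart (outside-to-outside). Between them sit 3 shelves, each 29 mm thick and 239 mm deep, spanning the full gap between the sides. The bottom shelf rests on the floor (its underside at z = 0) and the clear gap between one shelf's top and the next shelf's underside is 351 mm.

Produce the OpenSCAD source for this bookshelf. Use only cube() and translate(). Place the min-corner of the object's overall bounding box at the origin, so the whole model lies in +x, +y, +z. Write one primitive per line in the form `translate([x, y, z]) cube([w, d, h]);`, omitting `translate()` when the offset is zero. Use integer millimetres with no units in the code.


cube([20, 239, 914]);
translate([1161, 0, 0]) cube([20, 239, 914]);
translate([20, 0, 0]) cube([1141, 239, 29]);
translate([20, 0, 380]) cube([1141, 239, 29]);
translate([20, 0, 760]) cube([1141, 239, 29]);


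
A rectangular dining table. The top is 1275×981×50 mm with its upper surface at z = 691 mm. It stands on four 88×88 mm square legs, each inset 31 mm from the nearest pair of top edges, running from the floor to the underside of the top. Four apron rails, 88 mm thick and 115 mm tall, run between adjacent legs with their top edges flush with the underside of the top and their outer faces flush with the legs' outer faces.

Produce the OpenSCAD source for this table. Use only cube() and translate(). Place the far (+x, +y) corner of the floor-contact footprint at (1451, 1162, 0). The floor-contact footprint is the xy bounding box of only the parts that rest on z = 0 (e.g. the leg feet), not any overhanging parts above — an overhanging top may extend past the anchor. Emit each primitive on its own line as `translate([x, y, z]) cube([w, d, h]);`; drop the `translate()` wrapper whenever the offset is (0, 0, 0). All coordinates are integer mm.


translate([207, 212, 641]) cube([1275, 981, 50]);
translate([238, 243, 0]) cube([88, 88, 641]);
translate([1363, 243, 0]) cube([88, 88, 641]);
translate([238, 1074, 0]) cube([88, 88, 641]);
translate([1363, 1074, 0]) cube([88, 88, 641]);
translate([326, 243, 526]) cube([1037, 88, 115]);
translate([326, 1074, 526]) cube([1037, 88, 115]);
translate([238, 331, 526]) cube([88, 743, 115]);
translate([1363, 331, 526]) cube([88, 743, 115]);


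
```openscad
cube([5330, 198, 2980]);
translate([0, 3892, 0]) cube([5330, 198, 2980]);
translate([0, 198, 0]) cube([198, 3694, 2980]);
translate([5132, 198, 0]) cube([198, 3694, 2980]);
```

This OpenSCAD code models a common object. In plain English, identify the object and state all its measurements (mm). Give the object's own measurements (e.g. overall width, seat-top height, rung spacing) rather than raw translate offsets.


The wall frame of a small rectangular building: four walls, each 2980 mm tall and 198 mm thick, enclosing a footprint 5330 mm (x) by 4090 mm (y) outside-to-outside, with no floor or roof. The front and back walls (the −y and +y sides) span the full width; the two side walls fit between them.


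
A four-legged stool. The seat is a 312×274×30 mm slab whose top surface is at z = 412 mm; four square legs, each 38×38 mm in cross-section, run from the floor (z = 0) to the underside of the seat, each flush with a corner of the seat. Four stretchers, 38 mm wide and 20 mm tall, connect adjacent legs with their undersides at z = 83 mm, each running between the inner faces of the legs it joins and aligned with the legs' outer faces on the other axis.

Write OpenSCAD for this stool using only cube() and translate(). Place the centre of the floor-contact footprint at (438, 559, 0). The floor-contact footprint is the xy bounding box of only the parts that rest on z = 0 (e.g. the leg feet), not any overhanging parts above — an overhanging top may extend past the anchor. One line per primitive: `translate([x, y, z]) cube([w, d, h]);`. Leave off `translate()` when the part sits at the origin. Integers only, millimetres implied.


translate([282, 422, 382]) cube([312, 274, 30]);
translate([282, 422, 0]) cube([38, 38, 382]);
translate([556, 422, 0]) cube([38, 38, 382]);
translate([282, 658, 0]) cube([38, 38, 382]);
translate([556, 658, 0]) cube([38, 38, 382]);
translate([320, 422, 83]) cube([236, 38, 20]);
translate([320, 658, 83]) cube([236, 38, 20]);
translate([282, 460, 83]) cube([38, 198, 20]);
translate([556, 460, 83]) cube([38, 198, 20]);


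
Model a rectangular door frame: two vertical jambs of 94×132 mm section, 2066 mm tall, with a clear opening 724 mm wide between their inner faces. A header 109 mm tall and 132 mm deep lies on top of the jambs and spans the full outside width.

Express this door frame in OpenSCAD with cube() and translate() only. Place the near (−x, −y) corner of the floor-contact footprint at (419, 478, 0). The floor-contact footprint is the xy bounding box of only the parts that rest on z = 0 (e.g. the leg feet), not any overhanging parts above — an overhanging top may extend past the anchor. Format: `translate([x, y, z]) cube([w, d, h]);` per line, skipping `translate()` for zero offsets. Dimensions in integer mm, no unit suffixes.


translate([419, 478, 0]) cube([94, 132, 2066]);
translate([1237, 478, 0]) cube([94, 132, 2066]);
translate([419, 478, 2066]) cube([912, 132, 109]);


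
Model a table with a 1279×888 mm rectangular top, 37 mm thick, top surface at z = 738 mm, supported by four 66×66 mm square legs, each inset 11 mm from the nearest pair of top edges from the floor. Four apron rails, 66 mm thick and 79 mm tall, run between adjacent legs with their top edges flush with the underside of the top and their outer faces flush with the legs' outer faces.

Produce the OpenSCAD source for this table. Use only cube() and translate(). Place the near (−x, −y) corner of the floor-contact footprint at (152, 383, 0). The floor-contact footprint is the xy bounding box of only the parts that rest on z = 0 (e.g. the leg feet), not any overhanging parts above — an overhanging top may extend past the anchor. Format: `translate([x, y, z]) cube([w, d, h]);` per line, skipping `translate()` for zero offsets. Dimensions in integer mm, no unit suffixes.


translate([141, 372, 701]) cube([1279, 888, 37]);
translate([152, 383, 0]) cube([66, 66, 701]);
translate([1343, 383, 0]) cube([66, 66, 701]);
translate([152, 1183, 0]) cube([66, 66, 701]);
translate([1343, 1183, 0]) cube([66, 66, 701]);
translate([218, 383, 622]) cube([1125, 66, 79]);
translate([218, 1183, 622]) cube([1125, 66, 79]);
translate([152, 449, 622]) cube([66, 734, 79]);
translate([1343, 449, 622]) cube([66, 734, 79]);


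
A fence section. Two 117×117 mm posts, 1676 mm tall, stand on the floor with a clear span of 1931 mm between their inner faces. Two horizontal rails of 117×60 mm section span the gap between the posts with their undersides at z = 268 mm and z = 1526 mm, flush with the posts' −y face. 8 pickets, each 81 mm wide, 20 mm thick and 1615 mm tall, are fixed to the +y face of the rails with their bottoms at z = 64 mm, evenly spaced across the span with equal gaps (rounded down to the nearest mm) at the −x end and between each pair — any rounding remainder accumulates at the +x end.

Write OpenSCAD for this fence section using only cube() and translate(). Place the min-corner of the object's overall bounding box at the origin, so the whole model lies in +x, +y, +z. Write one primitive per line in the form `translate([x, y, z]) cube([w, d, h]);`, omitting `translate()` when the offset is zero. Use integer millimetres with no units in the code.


cube([117, 117, 1676]);
translate([2048, 0, 0]) cube([117, 117, 1676]);
translate([117, 0, 268]) cube([1931, 117, 60]);
translate([117, 0, 1526]) cube([1931, 117, 60]);
translate([259, 117, 64]) cube([81, 20, 1615]);
translate([482, 117, 64]) cube([81, 20, 1615]);
translate([705, 117, 64]) cube([81, 20, 1615]);
translate([928, 117, 64]) cube([81, 20, 1615]);
translate([1151, 117, 64]) cube([81, 20, 1615]);
translate([1374, 117, 64]) cube([81, 20, 1615]);
translate([1597, 117, 64]) cube([81, 20, 1615]);
translate([1820, 117, 64]) cube([81, 20, 1615]);


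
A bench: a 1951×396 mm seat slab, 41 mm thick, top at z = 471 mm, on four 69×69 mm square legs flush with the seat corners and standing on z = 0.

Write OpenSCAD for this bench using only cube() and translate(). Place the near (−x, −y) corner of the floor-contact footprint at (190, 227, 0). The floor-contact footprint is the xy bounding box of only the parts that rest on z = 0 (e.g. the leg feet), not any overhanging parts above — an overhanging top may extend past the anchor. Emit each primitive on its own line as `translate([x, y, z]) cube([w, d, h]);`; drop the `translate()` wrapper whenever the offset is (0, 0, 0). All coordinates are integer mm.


translate([190, 227, 430]) cube([1951, 396, 41]);
translate([190, 227, 0]) cube([69, 69, 430]);
translate([190, 554, 0]) cube([69, 69, 430]);
translate([2072, 227, 0]) cube([69, 69, 430]);
translate([2072, 554, 0]) cube([69, 69, 430]);


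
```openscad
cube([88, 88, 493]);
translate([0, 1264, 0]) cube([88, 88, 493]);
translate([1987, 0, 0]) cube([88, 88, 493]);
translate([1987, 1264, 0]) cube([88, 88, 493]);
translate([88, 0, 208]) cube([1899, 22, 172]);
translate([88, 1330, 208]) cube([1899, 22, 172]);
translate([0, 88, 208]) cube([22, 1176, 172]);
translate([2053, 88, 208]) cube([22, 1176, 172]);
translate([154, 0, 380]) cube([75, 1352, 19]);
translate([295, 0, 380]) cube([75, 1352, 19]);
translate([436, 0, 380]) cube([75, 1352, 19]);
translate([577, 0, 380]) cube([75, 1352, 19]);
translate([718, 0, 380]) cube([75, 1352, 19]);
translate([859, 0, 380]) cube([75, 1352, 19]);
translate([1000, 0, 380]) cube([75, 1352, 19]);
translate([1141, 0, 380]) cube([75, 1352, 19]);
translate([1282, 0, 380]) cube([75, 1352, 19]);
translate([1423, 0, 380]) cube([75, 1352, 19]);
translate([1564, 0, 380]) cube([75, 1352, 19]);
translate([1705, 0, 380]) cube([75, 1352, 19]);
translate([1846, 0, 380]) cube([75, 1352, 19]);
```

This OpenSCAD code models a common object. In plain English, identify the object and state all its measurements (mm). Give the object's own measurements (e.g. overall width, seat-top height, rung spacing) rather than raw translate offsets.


A bed frame 2075 mm long (x) by 1352 mm wide (y). Four 88×88 mm corner posts, 493 mm tall, at the corners of the footprint. Four rails of 22 mm thickness and 172 mm height run between adjacent posts with their undersides at z = 208 mm, their outer faces flush with the outside of the frame (the two x-running rails run between the posts' inner faces; the two y-running rails run between the posts' inner faces). 13 slats, each 75 mm wide (x) and 19 mm thick, lie across the top of the two x-running rails, running the full 1352 mm width of the frame in y; along x they sit between the end posts with a 66 mm gap after the −x posts and between neighbouring slats and before the +x posts.


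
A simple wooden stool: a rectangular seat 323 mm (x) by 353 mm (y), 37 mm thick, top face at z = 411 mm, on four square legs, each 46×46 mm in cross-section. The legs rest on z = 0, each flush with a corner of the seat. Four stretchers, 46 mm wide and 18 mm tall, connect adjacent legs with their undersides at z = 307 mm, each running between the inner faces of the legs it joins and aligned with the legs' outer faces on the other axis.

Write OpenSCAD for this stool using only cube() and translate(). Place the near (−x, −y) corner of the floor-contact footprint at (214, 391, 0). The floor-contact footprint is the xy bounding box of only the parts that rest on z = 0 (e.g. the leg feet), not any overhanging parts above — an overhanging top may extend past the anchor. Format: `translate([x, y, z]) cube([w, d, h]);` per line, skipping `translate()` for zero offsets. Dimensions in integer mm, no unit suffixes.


translate([214, 391, 374]) cube([323, 353, 37]);
translate([214, 391, 0]) cube([46, 46, 374]);
translate([491, 391, 0]) cube([46, 46, 374]);
translate([214, 698, 0]) cube([46, 46, 374]);
translate([491, 698, 0]) cube([46, 46, 374]);
translate([260, 391, 307]) cube([231, 46, 18]);
translate([260, 698, 307]) cube([231, 46, 18]);
translate([214, 437, 307]) cube([46, 261, 18]);
translate([491, 437, 307]) cube([46, 261, 18]);


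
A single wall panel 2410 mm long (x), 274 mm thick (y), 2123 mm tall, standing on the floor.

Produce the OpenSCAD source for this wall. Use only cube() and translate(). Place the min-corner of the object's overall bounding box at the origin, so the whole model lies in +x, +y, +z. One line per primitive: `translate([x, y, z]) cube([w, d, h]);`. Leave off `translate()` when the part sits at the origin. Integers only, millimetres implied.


cube([2410, 274, 2123]);


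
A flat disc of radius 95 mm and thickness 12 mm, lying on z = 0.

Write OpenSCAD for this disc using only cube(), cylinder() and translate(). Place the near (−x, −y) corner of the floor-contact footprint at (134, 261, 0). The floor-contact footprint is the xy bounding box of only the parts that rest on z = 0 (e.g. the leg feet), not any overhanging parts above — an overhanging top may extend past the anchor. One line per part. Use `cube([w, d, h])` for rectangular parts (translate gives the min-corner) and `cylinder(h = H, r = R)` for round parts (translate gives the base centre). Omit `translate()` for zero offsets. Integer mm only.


translate([229, 356, 0]) cylinder(h = 12, r = 95);


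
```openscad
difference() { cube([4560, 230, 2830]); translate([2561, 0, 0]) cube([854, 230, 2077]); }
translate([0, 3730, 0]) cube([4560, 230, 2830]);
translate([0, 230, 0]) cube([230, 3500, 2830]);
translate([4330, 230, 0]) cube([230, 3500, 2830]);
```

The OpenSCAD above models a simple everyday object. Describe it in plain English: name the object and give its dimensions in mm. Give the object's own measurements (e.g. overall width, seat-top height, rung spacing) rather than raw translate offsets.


A single room: four walls, each 2830 mm tall and 230 mm thick, enclosing an outside footprint 4560×3960 mm (x × y), no floor or roof. The front and back walls (−y and +y sides) run the full x-width; the side walls fit between their inner faces. A door opening 854 mm wide and 2077 mm tall is cut through the front wall from the floor up, its −x edge 2561 mm from the wall's −x end.


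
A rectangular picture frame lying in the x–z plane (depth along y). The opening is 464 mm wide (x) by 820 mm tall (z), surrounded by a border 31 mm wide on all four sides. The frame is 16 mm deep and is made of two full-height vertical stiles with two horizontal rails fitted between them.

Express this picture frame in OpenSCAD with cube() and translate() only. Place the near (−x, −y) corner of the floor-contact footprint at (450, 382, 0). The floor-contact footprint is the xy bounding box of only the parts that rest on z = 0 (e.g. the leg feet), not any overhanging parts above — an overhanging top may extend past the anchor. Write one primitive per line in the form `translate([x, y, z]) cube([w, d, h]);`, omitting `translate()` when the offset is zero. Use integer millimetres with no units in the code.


translate([450, 382, 0]) cube([31, 16, 882]);
translate([945, 382, 0]) cube([31, 16, 882]);
translate([481, 382, 0]) cube([464, 16, 31]);
translate([481, 382, 851]) cube([464, 16, 31]);


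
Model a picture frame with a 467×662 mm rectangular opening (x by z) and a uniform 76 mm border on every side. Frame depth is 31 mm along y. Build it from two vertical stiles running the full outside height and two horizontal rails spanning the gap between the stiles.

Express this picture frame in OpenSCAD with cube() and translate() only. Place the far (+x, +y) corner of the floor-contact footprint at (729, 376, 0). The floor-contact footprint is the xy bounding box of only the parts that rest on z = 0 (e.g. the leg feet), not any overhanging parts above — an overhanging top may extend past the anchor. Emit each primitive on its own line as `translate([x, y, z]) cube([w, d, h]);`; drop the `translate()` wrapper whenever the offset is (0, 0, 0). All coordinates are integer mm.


translate([110, 345, 0]) cube([76, 31, 814]);
translate([653, 345, 0]) cube([76, 31, 814]);
translate([186, 345, 0]) cube([467, 31, 76]);
translate([186, 345, 738]) cube([467, 31, 76]);


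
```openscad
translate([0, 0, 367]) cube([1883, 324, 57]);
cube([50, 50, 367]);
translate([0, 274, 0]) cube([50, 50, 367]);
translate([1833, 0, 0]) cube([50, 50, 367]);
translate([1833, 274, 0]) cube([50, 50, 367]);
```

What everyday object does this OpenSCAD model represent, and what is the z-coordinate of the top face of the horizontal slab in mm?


A bench. The seat-top height is 424 mm.

A long slab on four corner posts — a bench. The slab sits at z = 367 with thickness 57, so the top is 367 + 57 = 424 mm.


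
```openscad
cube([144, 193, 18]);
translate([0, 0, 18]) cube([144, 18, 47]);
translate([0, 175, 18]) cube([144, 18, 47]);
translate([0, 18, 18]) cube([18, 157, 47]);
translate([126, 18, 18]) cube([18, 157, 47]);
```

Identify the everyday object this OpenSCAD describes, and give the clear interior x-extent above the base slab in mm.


An open box. The internal width is 108 mm.

A 144×193 base slab with four walls standing on it — an open box. The base is 144 mm wide and the walls are 18 mm thick, so the internal width is 144 − 2 × 18 = 108 mm.


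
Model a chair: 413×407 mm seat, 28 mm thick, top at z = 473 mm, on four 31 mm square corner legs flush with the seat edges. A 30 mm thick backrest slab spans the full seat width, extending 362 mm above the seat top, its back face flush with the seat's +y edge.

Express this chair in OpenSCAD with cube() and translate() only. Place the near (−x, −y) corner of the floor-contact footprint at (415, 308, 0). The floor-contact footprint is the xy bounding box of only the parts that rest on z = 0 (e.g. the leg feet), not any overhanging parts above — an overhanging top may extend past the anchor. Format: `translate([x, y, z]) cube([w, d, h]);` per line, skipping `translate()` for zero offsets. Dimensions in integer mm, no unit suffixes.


// leg_h = 473 - 28 = 445
translate([415, 308, 445]) cube([413, 407, 28]);
translate([415, 308, 0]) cube([31, 31, 445]);
translate([797, 308, 0]) cube([31, 31, 445]);
translate([415, 684, 0]) cube([31, 31, 445]);
translate([797, 684, 0]) cube([31, 31, 445]);
translate([415, 685, 473]) cube([413, 30, 362]);


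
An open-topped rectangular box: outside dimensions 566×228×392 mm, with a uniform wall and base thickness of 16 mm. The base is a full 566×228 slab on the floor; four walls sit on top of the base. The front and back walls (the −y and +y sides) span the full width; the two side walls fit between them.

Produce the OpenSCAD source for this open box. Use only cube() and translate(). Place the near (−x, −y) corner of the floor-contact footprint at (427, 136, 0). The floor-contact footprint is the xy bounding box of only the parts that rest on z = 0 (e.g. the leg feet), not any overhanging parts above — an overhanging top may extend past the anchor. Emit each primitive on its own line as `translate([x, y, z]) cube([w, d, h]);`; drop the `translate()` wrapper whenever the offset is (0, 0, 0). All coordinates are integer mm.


translate([427, 136, 0]) cube([566, 228, 16]);
translate([427, 136, 16]) cube([566, 16, 376]);
translate([427, 348, 16]) cube([566, 16, 376]);
translate([427, 152, 16]) cube([16, 196, 376]);
translate([977, 152, 16]) cube([16, 196, 376]);


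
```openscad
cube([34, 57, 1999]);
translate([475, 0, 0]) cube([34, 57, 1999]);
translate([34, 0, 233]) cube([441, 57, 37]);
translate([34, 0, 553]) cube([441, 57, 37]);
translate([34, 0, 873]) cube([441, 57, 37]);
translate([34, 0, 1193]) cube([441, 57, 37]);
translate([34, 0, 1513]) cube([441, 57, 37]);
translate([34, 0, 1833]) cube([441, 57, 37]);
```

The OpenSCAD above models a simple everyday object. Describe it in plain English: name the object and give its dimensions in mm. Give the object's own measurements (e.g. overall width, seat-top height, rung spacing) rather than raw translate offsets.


A straight ladder. Two 34×57 mm vertical rails, 1999 mm tall, stand 509 mm apart (outside-to-outside) with their front faces coplanar on the −y side. 6 rungs, each 57 mm deep and 37 mm tall, span between the inner faces of the rails, front faces flush with the rails. The lowest rung's underside is at z = 233 mm and rungs are spaced 320 mm apart (underside to underside).


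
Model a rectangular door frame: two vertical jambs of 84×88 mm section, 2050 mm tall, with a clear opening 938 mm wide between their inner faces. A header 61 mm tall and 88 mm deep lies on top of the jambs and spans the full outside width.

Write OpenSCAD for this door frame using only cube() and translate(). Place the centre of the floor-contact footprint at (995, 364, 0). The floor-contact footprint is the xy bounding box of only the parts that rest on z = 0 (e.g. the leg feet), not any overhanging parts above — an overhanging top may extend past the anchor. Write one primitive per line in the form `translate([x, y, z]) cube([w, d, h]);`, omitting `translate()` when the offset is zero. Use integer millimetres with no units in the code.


translate([442, 320, 0]) cube([84, 88, 2050]);
translate([1464, 320, 0]) cube([84, 88, 2050]);
translate([442, 320, 2050]) cube([1106, 88, 61]);


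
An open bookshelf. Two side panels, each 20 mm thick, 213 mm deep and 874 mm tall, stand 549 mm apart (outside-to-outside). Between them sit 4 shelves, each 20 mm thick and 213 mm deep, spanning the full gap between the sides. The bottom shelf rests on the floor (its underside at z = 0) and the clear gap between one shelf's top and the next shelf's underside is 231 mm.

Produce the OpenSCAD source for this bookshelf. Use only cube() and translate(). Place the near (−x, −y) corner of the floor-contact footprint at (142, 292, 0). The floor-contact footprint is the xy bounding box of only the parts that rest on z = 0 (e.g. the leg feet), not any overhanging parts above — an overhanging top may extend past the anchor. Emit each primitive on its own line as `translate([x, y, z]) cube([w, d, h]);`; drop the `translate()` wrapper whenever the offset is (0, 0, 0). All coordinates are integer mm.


translate([142, 292, 0]) cube([20, 213, 874]);
translate([671, 292, 0]) cube([20, 213, 874]);
translate([162, 292, 0]) cube([509, 213, 20]);
translate([162, 292, 251]) cube([509, 213, 20]);
translate([162, 292, 502]) cube([509, 213, 20]);
translate([162, 292, 753]) cube([509, 213, 20]);


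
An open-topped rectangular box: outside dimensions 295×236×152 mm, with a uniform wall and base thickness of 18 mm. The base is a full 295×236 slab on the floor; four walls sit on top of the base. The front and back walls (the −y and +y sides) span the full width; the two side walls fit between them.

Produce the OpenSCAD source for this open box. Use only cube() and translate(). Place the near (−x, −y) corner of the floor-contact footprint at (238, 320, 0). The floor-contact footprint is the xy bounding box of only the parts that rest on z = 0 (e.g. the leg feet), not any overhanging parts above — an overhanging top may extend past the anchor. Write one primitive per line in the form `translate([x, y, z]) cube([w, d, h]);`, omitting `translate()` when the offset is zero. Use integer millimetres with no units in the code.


translate([238, 320, 0]) cube([295, 236, 18]);
translate([238, 320, 18]) cube([295, 18, 134]);
translate([238, 538, 18]) cube([295, 18, 134]);
translate([238, 338, 18]) cube([18, 200, 134]);
translate([515, 338, 18]) cube([18, 200, 134]);


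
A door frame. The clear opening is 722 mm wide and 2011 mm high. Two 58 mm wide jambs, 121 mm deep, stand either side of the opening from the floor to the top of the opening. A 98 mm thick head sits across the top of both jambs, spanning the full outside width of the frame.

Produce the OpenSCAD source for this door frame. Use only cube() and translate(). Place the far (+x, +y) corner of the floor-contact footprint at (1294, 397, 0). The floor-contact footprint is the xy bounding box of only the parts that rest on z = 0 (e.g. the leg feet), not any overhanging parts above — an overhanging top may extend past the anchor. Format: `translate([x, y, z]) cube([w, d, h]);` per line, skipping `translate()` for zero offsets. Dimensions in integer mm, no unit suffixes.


translate([456, 276, 0]) cube([58, 121, 2011]);
translate([1236, 276, 0]) cube([58, 121, 2011]);
translate([456, 276, 2011]) cube([838, 121, 98]);


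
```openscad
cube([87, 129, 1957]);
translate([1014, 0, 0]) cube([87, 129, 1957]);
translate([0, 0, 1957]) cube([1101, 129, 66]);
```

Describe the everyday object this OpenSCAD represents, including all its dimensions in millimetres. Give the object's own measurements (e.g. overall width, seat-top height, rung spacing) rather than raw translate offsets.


A door frame. The clear opening is 927 mm wide and 1957 mm high. Two 87 mm wide jambs, 129 mm deep, stand either side of the opening from the floor to the top of the opening. A 66 mm thick head sits across the top of both jambs, spanning the full outside width of the frame.


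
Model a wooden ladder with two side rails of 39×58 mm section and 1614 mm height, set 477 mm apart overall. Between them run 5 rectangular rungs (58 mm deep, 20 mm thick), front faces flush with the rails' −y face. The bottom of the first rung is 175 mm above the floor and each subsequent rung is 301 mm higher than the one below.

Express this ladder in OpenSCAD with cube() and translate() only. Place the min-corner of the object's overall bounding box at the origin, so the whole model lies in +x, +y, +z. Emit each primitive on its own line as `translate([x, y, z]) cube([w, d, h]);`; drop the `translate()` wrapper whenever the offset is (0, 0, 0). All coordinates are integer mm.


cube([39, 58, 1614]);
translate([438, 0, 0]) cube([39, 58, 1614]);
translate([39, 0, 175]) cube([399, 58, 20]);
translate([39, 0, 476]) cube([399, 58, 20]);
translate([39, 0, 777]) cube([399, 58, 20]);
translate([39, 0, 1078]) cube([399, 58, 20]);
translate([39, 0, 1379]) cube([399, 58, 20]);
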